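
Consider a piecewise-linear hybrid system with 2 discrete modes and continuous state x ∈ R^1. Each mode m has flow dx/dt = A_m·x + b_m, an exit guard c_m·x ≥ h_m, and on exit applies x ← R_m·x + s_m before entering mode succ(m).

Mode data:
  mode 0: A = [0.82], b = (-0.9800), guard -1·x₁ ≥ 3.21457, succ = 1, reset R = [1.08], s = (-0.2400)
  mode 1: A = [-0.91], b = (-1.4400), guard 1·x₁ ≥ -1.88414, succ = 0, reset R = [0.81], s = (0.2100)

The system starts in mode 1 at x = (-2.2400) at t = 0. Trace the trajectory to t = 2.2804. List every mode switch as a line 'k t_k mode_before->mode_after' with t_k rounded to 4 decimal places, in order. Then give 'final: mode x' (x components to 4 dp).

Mode 1: guard c·x = -1.8841 hit at Δt = 0.8561 (t = 0.8561), x⁻ = (-1.8841) → reset → x⁺ = (-1.3162), jump to mode 0
Mode 0: guard c·x = 3.2146 hit at Δt = 0.6866 (t = 1.5427), x⁻ = (-3.2146) → reset → x⁺ = (-3.7117), jump to mode 1
Mode 1: flow for 0.7377 to horizon, guard not reached → x = (-2.6706)

1 0.8561 1->0
2 1.5427 0->1
final: 1 -2.6706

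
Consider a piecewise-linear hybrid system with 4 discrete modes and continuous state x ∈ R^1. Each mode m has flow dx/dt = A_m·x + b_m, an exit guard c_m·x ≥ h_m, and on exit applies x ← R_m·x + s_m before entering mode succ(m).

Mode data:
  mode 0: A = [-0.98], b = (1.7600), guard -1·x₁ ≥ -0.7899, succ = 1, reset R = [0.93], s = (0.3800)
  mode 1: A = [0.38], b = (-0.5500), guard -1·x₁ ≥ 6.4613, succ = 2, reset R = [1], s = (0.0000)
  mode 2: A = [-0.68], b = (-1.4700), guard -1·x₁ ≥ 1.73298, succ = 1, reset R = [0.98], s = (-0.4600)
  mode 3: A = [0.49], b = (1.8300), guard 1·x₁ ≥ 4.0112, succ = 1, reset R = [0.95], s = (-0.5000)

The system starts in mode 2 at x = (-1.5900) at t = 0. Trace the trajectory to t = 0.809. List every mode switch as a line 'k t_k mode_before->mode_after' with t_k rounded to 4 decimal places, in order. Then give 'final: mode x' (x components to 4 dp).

Mode 2: guard c·x = 1.7330 hit at Δt = 0.4232 (t = 0.4232), x⁻ = (-1.7330) → reset → x⁺ = (-2.1583), jump to mode 1
Mode 1: flow for 0.3858 to horizon, guard not reached → x = (-2.7276)

1 0.4232 2->1
final: 1 -2.7276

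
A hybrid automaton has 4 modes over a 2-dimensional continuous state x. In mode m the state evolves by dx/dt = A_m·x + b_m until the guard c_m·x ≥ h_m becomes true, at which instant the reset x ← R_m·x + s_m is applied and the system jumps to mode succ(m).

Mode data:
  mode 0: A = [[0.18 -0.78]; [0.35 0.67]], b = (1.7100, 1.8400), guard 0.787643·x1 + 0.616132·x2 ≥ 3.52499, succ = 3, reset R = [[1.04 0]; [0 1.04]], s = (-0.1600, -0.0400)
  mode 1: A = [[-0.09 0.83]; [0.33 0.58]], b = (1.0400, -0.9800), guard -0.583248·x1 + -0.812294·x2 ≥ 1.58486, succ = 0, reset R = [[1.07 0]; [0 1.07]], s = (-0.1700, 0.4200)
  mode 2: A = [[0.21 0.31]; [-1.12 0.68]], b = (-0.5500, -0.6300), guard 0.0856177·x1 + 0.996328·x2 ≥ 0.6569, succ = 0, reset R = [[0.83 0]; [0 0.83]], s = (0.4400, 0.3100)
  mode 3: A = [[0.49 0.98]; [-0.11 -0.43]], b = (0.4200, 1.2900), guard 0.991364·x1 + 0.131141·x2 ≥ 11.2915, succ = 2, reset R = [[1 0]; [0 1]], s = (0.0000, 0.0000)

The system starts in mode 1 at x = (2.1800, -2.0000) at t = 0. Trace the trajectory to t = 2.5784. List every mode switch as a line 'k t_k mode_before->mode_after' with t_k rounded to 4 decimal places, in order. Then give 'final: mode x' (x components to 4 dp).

Mode 1: guard c·x = 1.5849 hit at Δt = 0.5731 (t = 0.5731), x⁻ = (1.5016, -3.0293) → reset → x⁺ = (1.4367, -2.8213), jump to mode 0
Mode 0: guard c·x = 3.5250 hit at Δt = 0.9873 (t = 1.5604), x⁻ = (5.4833, -1.2885) → reset → x⁺ = (5.5426, -1.3800), jump to mode 3
Mode 3: flow for 1.0180 to horizon, guard not reached → x = (8.5235, -0.4568)

1 0.5731 1->0
2 1.5604 0->3
final: 3 8.5235 -0.4568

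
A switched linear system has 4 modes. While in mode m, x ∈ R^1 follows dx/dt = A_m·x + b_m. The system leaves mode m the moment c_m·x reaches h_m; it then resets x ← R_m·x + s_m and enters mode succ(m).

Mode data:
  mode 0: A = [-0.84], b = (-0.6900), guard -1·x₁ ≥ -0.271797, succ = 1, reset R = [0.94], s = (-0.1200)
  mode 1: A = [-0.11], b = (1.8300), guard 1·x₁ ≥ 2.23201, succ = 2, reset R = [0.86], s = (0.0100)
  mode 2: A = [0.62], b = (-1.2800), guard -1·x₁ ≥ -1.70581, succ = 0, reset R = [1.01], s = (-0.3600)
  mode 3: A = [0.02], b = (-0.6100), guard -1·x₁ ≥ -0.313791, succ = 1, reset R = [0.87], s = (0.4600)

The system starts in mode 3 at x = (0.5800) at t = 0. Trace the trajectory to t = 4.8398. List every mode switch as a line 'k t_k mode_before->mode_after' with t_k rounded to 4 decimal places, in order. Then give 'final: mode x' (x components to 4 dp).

Mode 3: guard c·x = -0.3138 hit at Δt = 0.4429 (t = 0.4429), x⁻ = (0.3138) → reset → x⁺ = (0.7330), jump to mode 1
Mode 1: guard c·x = 2.2320 hit at Δt = 0.9000 (t = 1.3429), x⁻ = (2.2320) → reset → x⁺ = (1.9295), jump to mode 2
Mode 2: guard c·x = -1.7058 hit at Δt = 1.5763 (t = 2.9192), x⁻ = (1.7058) → reset → x⁺ = (1.3629), jump to mode 0
Mode 0: guard c·x = -0.2718 hit at Δt = 0.8240 (t = 3.7432), x⁻ = (0.2718) → reset → x⁺ = (0.1355), jump to mode 1
Mode 1: flow for 1.0966 to horizon, guard not reached → x = (2.0105)

1 0.4429 3->1
2 1.3429 1->2
3 2.9192 2->0
4 3.7432 0->1
final: 1 2.0105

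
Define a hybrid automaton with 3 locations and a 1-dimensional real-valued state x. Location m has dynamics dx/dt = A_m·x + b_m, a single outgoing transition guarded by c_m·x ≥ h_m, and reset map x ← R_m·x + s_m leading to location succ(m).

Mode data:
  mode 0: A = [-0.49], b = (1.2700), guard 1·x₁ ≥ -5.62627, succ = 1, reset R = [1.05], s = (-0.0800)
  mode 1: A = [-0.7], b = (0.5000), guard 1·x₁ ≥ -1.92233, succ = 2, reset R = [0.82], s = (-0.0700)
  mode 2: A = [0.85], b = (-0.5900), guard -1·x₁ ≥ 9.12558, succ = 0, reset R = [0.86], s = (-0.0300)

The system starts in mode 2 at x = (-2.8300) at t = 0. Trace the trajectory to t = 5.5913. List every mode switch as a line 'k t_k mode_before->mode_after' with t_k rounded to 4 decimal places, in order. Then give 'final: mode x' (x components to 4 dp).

Mode 2: guard c·x = 9.1256 hit at Δt = 1.2056 (t = 1.2056), x⁻ = (-9.1256) → reset → x⁺ = (-7.8780), jump to mode 0
Mode 0: guard c·x = -5.6263 hit at Δt = 0.4942 (t = 1.6998), x⁻ = (-5.6263) → reset → x⁺ = (-5.9876), jump to mode 1
Mode 1: guard c·x = -1.9223 hit at Δt = 1.3327 (t = 3.0325), x⁻ = (-1.9223) → reset → x⁺ = (-1.6463), jump to mode 2
Mode 2: guard c·x = 9.1256 hit at Δt = 1.6871 (t = 4.7196), x⁻ = (-9.1256) → reset → x⁺ = (-7.8780), jump to mode 0
Mode 0: guard c·x = -5.6263 hit at Δt = 0.4942 (t = 5.2138), x⁻ = (-5.6263) → reset → x⁺ = (-5.9876), jump to mode 1
Mode 1: flow for 0.3775 to horizon, guard not reached → x = (-4.4314)

1 1.2056 2->0
2 1.6998 0->1
3 3.0325 1->2
4 4.7196 2->0
5 5.2138 0->1
final: 1 -4.4314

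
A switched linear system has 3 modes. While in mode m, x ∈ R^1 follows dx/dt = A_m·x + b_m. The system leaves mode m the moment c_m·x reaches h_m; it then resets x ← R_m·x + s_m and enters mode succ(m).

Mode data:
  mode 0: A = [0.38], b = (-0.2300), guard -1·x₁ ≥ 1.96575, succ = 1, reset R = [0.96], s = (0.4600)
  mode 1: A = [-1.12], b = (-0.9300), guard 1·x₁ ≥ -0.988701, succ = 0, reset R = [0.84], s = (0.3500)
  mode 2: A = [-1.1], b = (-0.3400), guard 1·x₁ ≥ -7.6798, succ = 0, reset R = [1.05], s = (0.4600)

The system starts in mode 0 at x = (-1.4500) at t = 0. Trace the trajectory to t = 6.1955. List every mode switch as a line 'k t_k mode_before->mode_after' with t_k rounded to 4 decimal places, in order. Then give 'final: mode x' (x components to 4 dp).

Mode 0: guard c·x = 1.9658 hit at Δt = 0.5892 (t = 0.5892), x⁻ = (-1.9657) → reset → x⁺ = (-1.4271), jump to mode 1
Mode 1: guard c·x = -0.9887 hit at Δt = 1.1846 (t = 1.7738), x⁻ = (-0.9887) → reset → x⁺ = (-0.4805), jump to mode 0
Mode 0: guard c·x = 1.9658 hit at Δt = 2.2684 (t = 4.0422), x⁻ = (-1.9658) → reset → x⁺ = (-1.4271), jump to mode 1
Mode 1: guard c·x = -0.9887 hit at Δt = 1.1846 (t = 5.2268), x⁻ = (-0.9887) → reset → x⁺ = (-0.4805), jump to mode 0
Mode 0: flow for 0.9687 to horizon, guard not reached → x = (-0.9636)

1 0.5892 0->1
2 1.7738 1->0
3 4.0422 0->1
4 5.2268 1->0
final: 0 -0.9636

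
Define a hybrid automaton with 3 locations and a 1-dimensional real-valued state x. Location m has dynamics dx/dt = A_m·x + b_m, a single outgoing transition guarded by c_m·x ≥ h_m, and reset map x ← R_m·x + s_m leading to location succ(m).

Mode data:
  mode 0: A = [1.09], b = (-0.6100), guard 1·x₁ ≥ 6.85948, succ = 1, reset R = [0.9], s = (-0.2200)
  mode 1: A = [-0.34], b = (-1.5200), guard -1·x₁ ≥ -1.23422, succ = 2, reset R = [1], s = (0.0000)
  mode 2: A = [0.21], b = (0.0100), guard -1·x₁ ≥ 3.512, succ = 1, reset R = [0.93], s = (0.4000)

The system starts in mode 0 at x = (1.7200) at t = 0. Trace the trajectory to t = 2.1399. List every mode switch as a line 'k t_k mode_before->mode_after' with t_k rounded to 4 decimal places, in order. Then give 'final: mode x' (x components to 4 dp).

Mode 0: guard c·x = 6.8595 hit at Δt = 1.5521 (t = 1.5521), x⁻ = (6.8595) → reset → x⁺ = (5.9535), jump to mode 1
Mode 1: flow for 0.5878 to horizon, guard not reached → x = (4.0652)

1 1.5521 0->1
final: 1 4.0652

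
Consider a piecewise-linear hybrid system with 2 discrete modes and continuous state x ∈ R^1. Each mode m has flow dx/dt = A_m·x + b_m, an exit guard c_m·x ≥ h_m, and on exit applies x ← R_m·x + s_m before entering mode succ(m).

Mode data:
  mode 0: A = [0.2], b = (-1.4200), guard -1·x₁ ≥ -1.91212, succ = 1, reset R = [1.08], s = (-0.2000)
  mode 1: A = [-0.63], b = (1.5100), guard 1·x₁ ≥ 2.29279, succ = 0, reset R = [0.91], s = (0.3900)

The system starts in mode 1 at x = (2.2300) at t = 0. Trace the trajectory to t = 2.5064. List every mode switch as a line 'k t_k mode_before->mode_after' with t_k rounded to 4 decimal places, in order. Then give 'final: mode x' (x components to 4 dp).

1 0.7496 1->0
2 1.3253 0->1
final: 1 2.1442

Mode 1: guard c·x = 2.2928 hit at Δt = 0.7496 (t = 0.7496), x⁻ = (2.2928) → reset → x⁺ = (2.4764), jump to mode 0
Mode 0: guard c·x = -1.9121 hit at Δt = 0.5758 (t = 1.3253), x⁻ = (1.9121) → reset → x⁺ = (1.8651), jump to mode 1
Mode 1: flow for 1.1811 to horizon, guard not reached → x = (2.1442)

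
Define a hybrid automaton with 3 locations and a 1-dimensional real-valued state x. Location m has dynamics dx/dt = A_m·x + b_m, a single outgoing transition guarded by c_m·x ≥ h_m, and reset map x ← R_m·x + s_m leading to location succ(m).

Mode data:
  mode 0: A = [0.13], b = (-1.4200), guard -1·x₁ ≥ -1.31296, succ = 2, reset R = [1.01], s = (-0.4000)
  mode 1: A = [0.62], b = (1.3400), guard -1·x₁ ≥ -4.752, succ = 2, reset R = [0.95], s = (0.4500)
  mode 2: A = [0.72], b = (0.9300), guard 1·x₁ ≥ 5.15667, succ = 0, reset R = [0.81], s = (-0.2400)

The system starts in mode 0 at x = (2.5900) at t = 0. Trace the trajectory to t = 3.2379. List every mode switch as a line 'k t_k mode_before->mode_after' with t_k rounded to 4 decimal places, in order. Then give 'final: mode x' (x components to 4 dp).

Mode 0: guard c·x = -1.3130 hit at Δt = 1.0968 (t = 1.0968), x⁻ = (1.3130) → reset → x⁺ = (0.9261), jump to mode 2
Mode 2: guard c·x = 5.1567 hit at Δt = 1.4824 (t = 2.5792), x⁻ = (5.1567) → reset → x⁺ = (3.9369), jump to mode 0
Mode 0: flow for 0.6587 to horizon, guard not reached → x = (3.3123)

1 1.0968 0->2
2 2.5792 2->0
final: 0 3.3123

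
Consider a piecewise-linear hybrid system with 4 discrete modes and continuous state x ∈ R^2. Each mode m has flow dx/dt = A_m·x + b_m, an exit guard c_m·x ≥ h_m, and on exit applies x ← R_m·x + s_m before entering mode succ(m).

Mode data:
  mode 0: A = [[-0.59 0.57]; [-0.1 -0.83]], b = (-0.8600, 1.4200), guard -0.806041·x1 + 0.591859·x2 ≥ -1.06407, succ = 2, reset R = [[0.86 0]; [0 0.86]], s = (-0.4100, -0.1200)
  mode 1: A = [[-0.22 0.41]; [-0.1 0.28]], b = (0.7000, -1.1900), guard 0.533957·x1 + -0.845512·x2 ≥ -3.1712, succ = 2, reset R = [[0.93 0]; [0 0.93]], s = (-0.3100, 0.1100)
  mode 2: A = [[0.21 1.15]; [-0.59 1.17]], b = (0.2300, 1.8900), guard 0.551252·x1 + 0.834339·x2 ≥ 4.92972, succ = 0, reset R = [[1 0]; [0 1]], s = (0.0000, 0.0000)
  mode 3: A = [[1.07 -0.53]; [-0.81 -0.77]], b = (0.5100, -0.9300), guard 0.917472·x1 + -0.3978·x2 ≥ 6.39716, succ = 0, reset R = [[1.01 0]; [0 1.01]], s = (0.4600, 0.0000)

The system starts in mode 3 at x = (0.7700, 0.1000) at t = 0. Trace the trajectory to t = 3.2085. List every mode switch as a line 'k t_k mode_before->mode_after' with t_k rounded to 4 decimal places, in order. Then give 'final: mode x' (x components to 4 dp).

Mode 3: guard c·x = 6.3972 hit at Δt = 1.3069 (t = 1.3069), x⁻ = (5.7954, -2.7150) → reset → x⁺ = (6.3134, -2.7422), jump to mode 0
Mode 0: guard c·x = -1.0641 hit at Δt = 1.4247 (t = 2.7316), x⁻ = (1.3975, 0.1054) → reset → x⁺ = (0.7918, -0.0294), jump to mode 2
Mode 2: flow for 0.4769 to horizon, guard not reached → x = (1.1931, 0.8041)

1 1.3069 3->0
2 2.7316 0->2
final: 2 1.1931 0.8041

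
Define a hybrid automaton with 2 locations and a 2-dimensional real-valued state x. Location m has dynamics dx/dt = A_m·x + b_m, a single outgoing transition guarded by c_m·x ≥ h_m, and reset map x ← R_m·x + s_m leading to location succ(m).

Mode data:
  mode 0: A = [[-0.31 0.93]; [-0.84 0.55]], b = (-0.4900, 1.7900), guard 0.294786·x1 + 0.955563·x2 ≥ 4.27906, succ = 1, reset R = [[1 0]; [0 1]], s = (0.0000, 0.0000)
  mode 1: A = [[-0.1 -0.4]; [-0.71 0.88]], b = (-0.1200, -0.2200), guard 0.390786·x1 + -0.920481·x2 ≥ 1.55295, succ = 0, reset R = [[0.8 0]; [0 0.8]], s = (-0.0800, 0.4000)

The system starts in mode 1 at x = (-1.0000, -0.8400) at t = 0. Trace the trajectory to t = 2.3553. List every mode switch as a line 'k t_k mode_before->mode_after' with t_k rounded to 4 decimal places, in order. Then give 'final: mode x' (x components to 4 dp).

1 1.3516 1->0
final: 0 -0.6815 1.3251

Mode 1: guard c·x = 1.5530 hit at Δt = 1.3516 (t = 1.3516), x⁻ = (-0.4092, -1.8608) → reset → x⁺ = (-0.4074, -1.0887), jump to mode 0
Mode 0: flow for 1.0037 to horizon, guard not reached → x = (-0.6815, 1.3251)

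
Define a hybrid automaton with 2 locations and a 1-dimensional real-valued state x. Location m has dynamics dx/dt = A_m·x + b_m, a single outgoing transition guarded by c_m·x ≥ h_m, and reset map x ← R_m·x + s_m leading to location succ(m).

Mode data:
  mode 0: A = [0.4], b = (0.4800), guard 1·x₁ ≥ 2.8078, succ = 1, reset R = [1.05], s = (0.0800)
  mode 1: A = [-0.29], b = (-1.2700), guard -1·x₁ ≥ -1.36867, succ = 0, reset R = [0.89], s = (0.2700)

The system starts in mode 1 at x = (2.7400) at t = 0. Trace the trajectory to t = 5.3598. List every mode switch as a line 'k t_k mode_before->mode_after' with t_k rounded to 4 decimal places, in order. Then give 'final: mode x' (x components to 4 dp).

1 0.7378 1->0
2 1.7363 0->1
3 2.6109 1->0
4 3.6094 0->1
5 4.4841 1->0
final: 0 2.6157

Mode 1: guard c·x = -1.3687 hit at Δt = 0.7378 (t = 0.7378), x⁻ = (1.3687) → reset → x⁺ = (1.4881), jump to mode 0
Mode 0: guard c·x = 2.8078 hit at Δt = 0.9985 (t = 1.7363), x⁻ = (2.8078) → reset → x⁺ = (3.0282), jump to mode 1
Mode 1: guard c·x = -1.3687 hit at Δt = 0.8746 (t = 2.6109), x⁻ = (1.3687) → reset → x⁺ = (1.4881), jump to mode 0
Mode 0: guard c·x = 2.8078 hit at Δt = 0.9985 (t = 3.6094), x⁻ = (2.8078) → reset → x⁺ = (3.0282), jump to mode 1
Mode 1: guard c·x = -1.3687 hit at Δt = 0.8746 (t = 4.4841), x⁻ = (1.3687) → reset → x⁺ = (1.4881), jump to mode 0
Mode 0: flow for 0.8757 to horizon, guard not reached → x = (2.6157)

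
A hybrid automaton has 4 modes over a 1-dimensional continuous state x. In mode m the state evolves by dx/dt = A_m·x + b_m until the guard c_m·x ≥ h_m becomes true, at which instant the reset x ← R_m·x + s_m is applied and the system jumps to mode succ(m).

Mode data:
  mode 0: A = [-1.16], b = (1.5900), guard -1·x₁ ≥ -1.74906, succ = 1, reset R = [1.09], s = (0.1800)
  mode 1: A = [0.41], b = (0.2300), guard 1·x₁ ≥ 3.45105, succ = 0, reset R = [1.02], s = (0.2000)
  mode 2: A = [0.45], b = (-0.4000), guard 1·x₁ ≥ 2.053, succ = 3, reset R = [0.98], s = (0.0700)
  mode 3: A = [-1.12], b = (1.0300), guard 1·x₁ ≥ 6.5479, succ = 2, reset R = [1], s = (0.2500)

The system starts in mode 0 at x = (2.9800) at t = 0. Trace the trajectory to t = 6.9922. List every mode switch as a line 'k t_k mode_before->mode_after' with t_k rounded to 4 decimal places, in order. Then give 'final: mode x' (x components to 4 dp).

Mode 0: guard c·x = -1.7491 hit at Δt = 1.2480 (t = 1.2480), x⁻ = (1.7491) → reset → x⁺ = (2.0865), jump to mode 1
Mode 1: guard c·x = 3.4510 hit at Δt = 1.0139 (t = 2.2619), x⁻ = (3.4510) → reset → x⁺ = (3.7201), jump to mode 0
Mode 0: guard c·x = -1.7491 hit at Δt = 1.5742 (t = 3.8361), x⁻ = (1.7491) → reset → x⁺ = (2.0865), jump to mode 1
Mode 1: guard c·x = 3.4510 hit at Δt = 1.0139 (t = 4.8500), x⁻ = (3.4510) → reset → x⁺ = (3.7201), jump to mode 0
Mode 0: guard c·x = -1.7491 hit at Δt = 1.5742 (t = 6.4241), x⁻ = (1.7491) → reset → x⁺ = (2.0865), jump to mode 1
Mode 1: flow for 0.5681 to horizon, guard not reached → x = (2.7808)

1 1.2480 0->1
2 2.2619 1->0
3 3.8361 0->1
4 4.8500 1->0
5 6.4241 0->1
final: 1 2.7808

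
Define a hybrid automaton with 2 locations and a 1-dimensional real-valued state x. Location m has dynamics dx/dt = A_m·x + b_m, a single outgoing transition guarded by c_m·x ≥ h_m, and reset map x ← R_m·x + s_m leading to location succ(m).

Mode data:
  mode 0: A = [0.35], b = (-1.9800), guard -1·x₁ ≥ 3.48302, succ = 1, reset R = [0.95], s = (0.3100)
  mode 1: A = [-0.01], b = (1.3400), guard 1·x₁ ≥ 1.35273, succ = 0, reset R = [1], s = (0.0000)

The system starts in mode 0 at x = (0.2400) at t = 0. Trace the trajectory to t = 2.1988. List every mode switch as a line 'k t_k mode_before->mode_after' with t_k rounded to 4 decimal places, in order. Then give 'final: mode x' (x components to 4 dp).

1 1.4946 0->1
final: 1 -2.0375

Mode 0: guard c·x = 3.4830 hit at Δt = 1.4946 (t = 1.4946), x⁻ = (-3.4830) → reset → x⁺ = (-2.9989), jump to mode 1
Mode 1: flow for 0.7042 to horizon, guard not reached → x = (-2.0375)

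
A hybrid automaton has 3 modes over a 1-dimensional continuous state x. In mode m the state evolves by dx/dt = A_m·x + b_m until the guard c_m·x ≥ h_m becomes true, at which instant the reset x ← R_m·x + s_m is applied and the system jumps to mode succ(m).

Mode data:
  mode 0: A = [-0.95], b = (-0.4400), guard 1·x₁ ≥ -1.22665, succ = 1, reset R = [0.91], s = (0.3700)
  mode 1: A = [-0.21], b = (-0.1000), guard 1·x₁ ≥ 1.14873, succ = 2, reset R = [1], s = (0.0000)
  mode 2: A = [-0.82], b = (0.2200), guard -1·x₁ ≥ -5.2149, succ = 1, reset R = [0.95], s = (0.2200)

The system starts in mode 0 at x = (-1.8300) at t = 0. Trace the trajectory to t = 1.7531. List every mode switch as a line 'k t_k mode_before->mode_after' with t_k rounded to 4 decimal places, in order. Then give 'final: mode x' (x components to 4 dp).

Mode 0: guard c·x = -1.2267 hit at Δt = 0.6130 (t = 0.6130), x⁻ = (-1.2267) → reset → x⁺ = (-0.7463), jump to mode 1
Mode 1: flow for 1.1401 to horizon, guard not reached → x = (-0.6888)

1 0.6130 0->1
final: 1 -0.6888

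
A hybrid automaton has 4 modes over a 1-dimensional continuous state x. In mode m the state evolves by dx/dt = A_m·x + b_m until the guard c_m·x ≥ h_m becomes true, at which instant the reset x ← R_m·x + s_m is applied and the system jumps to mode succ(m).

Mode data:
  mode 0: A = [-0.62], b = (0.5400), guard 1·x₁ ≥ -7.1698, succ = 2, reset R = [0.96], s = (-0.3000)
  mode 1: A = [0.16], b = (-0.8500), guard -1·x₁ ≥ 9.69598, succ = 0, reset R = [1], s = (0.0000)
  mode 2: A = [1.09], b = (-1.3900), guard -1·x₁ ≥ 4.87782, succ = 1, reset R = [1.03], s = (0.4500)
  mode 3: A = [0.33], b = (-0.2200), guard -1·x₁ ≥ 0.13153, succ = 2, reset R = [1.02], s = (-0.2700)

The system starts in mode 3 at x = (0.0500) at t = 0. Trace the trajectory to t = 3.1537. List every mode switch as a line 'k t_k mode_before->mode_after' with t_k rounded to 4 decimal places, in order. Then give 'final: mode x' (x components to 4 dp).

1 0.7819 3->2
2 1.9732 2->1
final: 1 -6.6296

Mode 3: guard c·x = 0.1315 hit at Δt = 0.7819 (t = 0.7819), x⁻ = (-0.1315) → reset → x⁺ = (-0.4042), jump to mode 2
Mode 2: guard c·x = 4.8778 hit at Δt = 1.1913 (t = 1.9732), x⁻ = (-4.8778) → reset → x⁺ = (-4.5742), jump to mode 1
Mode 1: flow for 1.1805 to horizon, guard not reached → x = (-6.6296)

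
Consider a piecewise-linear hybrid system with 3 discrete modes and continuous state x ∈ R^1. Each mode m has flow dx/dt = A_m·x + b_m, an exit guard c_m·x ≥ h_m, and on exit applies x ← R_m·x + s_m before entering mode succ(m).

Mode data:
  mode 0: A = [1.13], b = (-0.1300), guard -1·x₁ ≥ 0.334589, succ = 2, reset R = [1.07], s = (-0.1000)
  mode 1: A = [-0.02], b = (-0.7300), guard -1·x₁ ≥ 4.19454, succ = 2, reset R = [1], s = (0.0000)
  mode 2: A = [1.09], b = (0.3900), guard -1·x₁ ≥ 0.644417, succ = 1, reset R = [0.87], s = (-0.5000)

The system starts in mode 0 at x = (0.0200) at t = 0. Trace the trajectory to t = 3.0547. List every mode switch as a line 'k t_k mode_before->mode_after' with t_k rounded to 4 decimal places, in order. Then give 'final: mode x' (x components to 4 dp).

1 1.3753 0->2
2 2.3394 2->1
final: 1 -1.5640

Mode 0: guard c·x = 0.3346 hit at Δt = 1.3753 (t = 1.3753), x⁻ = (-0.3346) → reset → x⁺ = (-0.4580), jump to mode 2
Mode 2: guard c·x = 0.6444 hit at Δt = 0.9641 (t = 2.3394), x⁻ = (-0.6444) → reset → x⁺ = (-1.0606), jump to mode 1
Mode 1: flow for 0.7153 to horizon, guard not reached → x = (-1.5640)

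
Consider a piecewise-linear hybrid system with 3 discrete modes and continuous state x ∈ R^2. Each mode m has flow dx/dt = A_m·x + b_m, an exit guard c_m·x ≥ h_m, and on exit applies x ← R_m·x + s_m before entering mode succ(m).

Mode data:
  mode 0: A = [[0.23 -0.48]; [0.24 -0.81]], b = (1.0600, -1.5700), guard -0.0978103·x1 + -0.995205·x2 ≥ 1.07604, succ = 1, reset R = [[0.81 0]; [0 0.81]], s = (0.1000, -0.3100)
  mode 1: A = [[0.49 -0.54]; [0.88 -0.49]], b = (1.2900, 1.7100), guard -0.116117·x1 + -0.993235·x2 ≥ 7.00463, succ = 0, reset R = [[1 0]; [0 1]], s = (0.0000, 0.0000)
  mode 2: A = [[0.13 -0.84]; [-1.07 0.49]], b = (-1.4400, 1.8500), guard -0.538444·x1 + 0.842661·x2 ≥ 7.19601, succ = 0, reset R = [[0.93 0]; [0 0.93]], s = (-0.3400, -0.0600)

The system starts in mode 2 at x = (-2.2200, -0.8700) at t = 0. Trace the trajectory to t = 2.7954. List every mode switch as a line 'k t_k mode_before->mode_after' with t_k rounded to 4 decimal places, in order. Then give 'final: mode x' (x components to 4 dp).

Mode 2: guard c·x = 7.1960 hit at Δt = 0.9603 (t = 0.9603), x⁻ = (-5.3431, 5.1255) → reset → x⁺ = (-5.3091, 4.7067), jump to mode 0
Mode 0: guard c·x = 1.0760 hit at Δt = 1.1388 (t = 2.0991), x⁻ = (-6.7024, -0.4225) → reset → x⁺ = (-5.3290, -0.6522), jump to mode 1
Mode 1: flow for 0.6963 to horizon, guard not reached → x = (-5.7600, -2.3611)

1 0.9603 2->0
2 2.0991 0->1
final: 1 -5.7600 -2.3611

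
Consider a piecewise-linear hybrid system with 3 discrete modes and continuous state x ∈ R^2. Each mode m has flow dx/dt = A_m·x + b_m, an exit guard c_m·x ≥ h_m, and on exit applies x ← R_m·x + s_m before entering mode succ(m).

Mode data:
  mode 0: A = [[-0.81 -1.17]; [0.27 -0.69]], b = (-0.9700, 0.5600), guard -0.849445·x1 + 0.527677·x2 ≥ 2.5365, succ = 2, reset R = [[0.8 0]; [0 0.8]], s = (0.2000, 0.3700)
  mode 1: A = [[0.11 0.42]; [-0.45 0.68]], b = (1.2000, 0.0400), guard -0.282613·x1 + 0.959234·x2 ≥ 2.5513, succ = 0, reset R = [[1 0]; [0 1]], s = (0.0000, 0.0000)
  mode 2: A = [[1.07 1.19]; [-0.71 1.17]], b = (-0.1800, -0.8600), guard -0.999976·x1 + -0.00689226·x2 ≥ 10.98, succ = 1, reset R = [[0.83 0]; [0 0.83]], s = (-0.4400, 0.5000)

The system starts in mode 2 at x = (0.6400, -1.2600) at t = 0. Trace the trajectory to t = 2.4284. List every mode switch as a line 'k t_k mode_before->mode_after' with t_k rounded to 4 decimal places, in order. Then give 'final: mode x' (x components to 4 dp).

Mode 2: guard c·x = 10.9800 hit at Δt = 1.4643 (t = 1.4643), x⁻ = (-10.9388, -6.0152) → reset → x⁺ = (-9.5192, -4.4926), jump to mode 1
Mode 1: flow for 0.9641 to horizon, guard not reached → x = (-10.9045, -2.3503)

1 1.4643 2->1
final: 1 -10.9045 -2.3503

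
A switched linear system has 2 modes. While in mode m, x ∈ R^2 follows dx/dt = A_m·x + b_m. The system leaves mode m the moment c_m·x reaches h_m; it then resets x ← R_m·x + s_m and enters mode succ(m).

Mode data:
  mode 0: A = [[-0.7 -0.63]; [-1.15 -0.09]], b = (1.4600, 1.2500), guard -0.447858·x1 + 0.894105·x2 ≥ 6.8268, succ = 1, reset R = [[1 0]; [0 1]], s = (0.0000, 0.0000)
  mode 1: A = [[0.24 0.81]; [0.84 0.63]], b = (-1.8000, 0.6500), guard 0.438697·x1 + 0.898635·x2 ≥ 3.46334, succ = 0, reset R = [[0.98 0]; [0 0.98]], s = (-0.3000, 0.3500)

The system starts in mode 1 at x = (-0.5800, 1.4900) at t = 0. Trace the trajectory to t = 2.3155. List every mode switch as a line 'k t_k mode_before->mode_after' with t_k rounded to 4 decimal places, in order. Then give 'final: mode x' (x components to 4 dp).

1 1.5968 1->0
final: 0 -1.4209 5.7760

Mode 1: guard c·x = 3.4633 hit at Δt = 1.5968 (t = 1.5968), x⁻ = (-0.4355, 4.0666) → reset → x⁺ = (-0.7268, 4.3353), jump to mode 0
Mode 0: flow for 0.7187 to horizon, guard not reached → x = (-1.4209, 5.7760)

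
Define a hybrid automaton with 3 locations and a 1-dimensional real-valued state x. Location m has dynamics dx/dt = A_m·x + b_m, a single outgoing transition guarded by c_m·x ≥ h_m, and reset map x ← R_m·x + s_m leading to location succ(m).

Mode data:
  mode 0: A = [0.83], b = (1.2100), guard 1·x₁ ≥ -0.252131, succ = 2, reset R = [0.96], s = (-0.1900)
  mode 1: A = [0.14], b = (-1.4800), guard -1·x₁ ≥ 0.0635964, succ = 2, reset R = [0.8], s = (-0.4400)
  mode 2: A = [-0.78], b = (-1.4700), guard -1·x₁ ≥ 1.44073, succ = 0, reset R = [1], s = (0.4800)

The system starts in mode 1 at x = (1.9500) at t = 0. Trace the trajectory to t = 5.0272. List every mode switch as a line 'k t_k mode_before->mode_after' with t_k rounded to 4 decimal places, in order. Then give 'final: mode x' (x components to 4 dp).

1 1.4993 1->2
2 2.9662 2->0
3 4.0337 0->2
final: 2 -1.2154

Mode 1: guard c·x = 0.0636 hit at Δt = 1.4993 (t = 1.4993), x⁻ = (-0.0636) → reset → x⁺ = (-0.4909), jump to mode 2
Mode 2: guard c·x = 1.4407 hit at Δt = 1.4669 (t = 2.9662), x⁻ = (-1.4407) → reset → x⁺ = (-0.9607), jump to mode 0
Mode 0: guard c·x = -0.2521 hit at Δt = 1.0675 (t = 4.0337), x⁻ = (-0.2521) → reset → x⁺ = (-0.4320), jump to mode 2
Mode 2: flow for 0.9935 to horizon, guard not reached → x = (-1.2154)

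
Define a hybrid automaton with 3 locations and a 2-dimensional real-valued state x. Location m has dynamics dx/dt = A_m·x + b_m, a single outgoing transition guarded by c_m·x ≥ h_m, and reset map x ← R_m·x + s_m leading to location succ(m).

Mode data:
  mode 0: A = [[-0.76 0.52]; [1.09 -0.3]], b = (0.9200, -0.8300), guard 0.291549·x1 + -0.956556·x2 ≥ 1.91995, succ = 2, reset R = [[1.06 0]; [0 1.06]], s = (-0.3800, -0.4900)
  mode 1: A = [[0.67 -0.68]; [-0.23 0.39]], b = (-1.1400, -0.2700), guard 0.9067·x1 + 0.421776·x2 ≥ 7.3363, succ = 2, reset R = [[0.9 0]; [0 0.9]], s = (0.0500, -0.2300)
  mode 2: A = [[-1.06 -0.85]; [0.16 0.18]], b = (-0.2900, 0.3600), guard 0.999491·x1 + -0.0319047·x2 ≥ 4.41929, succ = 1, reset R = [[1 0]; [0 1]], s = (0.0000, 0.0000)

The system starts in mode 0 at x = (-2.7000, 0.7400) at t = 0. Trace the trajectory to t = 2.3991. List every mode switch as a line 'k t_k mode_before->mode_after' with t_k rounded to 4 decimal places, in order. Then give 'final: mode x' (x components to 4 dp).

Mode 0: guard c·x = 1.9200 hit at Δt = 1.5342 (t = 1.5342), x⁻ = (-0.6500, -2.2053) → reset → x⁺ = (-1.0690, -2.8276), jump to mode 2
Mode 2: flow for 0.8649 to horizon, guard not reached → x = (0.8178, -2.9694)

1 1.5342 0->2
final: 2 0.8178 -2.9694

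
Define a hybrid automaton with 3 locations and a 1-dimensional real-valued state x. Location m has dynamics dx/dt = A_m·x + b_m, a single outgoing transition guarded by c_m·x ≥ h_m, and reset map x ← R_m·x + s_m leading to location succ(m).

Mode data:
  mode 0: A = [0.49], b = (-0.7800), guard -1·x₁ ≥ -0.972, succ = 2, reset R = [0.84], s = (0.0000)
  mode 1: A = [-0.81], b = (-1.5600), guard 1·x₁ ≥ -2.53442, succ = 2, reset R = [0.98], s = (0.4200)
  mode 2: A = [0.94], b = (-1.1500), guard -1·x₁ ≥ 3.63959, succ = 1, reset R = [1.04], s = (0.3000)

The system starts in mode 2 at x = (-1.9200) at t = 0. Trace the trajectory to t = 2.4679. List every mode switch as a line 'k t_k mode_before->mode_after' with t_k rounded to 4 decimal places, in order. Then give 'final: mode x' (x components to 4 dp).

Mode 2: guard c·x = 3.6396 hit at Δt = 0.4642 (t = 0.4642), x⁻ = (-3.6396) → reset → x⁺ = (-3.4852), jump to mode 1
Mode 1: guard c·x = -2.5344 hit at Δt = 1.1617 (t = 1.6259), x⁻ = (-2.5344) → reset → x⁺ = (-2.0637), jump to mode 2
Mode 2: guard c·x = 3.6396 hit at Δt = 0.4166 (t = 2.0425), x⁻ = (-3.6396) → reset → x⁺ = (-3.4852), jump to mode 1
Mode 1: flow for 0.4254 to horizon, guard not reached → x = (-3.0307)

1 0.4642 2->1
2 1.6259 1->2
3 2.0425 2->1
final: 1 -3.0307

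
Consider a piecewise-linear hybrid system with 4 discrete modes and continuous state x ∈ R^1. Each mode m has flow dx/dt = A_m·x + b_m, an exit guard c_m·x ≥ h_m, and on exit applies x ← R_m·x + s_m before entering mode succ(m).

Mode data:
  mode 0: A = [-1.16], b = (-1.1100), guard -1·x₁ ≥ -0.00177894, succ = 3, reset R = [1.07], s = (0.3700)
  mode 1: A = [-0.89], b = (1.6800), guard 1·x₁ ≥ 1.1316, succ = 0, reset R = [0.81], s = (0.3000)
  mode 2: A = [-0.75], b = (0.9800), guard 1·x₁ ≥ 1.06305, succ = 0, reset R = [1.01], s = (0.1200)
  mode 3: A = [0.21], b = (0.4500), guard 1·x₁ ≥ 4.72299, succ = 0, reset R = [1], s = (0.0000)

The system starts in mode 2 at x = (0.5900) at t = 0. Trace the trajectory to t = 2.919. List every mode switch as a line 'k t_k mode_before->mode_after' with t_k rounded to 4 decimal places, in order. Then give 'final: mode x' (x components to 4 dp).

Mode 2: guard c·x = 1.0631 hit at Δt = 1.4387 (t = 1.4387), x⁻ = (1.0630) → reset → x⁺ = (1.1937), jump to mode 0
Mode 0: guard c·x = -0.0018 hit at Δt = 0.6965 (t = 2.1352), x⁻ = (0.0018) → reset → x⁺ = (0.3719), jump to mode 3
Mode 3: flow for 0.7838 to horizon, guard not reached → x = (0.8219)

1 1.4387 2->0
2 2.1352 0->3
final: 3 0.8219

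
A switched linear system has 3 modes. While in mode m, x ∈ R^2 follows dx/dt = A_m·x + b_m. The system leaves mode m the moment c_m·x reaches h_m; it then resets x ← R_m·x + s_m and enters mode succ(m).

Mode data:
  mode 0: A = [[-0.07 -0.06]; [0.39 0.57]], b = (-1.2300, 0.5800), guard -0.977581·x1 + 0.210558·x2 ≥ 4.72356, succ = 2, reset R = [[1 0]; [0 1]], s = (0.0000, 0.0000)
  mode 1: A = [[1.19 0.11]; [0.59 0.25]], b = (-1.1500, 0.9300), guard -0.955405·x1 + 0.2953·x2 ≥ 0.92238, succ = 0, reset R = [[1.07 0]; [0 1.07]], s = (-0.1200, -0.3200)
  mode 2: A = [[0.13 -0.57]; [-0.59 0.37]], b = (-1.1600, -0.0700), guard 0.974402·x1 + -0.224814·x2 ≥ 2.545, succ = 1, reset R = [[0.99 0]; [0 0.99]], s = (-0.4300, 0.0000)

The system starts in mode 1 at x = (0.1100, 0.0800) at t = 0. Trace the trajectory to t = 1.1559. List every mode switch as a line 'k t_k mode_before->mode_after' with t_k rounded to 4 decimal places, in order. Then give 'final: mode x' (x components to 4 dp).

1 0.6139 1->0
final: 0 -1.5855 0.5015

Mode 1: guard c·x = 0.9224 hit at Δt = 0.6139 (t = 0.6139), x⁻ = (-0.7789, 0.6037) → reset → x⁺ = (-0.9534, 0.3259), jump to mode 0
Mode 0: flow for 0.5420 to horizon, guard not reached → x = (-1.5855, 0.5015)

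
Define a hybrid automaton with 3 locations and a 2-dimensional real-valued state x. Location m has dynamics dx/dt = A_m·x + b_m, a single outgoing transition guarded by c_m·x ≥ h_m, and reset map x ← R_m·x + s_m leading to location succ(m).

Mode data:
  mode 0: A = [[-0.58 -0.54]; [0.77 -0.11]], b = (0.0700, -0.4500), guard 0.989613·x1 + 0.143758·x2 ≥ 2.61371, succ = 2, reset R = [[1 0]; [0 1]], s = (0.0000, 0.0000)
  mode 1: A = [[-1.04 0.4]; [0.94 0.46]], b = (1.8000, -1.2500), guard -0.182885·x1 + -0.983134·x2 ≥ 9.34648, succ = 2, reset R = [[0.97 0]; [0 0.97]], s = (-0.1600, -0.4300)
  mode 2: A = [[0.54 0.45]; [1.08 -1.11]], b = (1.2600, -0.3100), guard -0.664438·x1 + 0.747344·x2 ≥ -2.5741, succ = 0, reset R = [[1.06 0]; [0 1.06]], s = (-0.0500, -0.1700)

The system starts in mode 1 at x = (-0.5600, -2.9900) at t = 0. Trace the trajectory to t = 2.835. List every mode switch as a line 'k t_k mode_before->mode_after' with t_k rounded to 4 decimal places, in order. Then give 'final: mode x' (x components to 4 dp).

Mode 1: guard c·x = 9.3465 hit at Δt = 1.4945 (t = 1.4945), x⁻ = (-0.7513, -9.3671) → reset → x⁺ = (-0.8888, -9.5160), jump to mode 2
Mode 2: guard c·x = -2.5741 hit at Δt = 0.6113 (t = 2.1058), x⁻ = (-2.7701, -5.9072) → reset → x⁺ = (-2.9863, -6.4316), jump to mode 0
Mode 0: flow for 0.7292 to horizon, guard not reached → x = (0.2832, -6.9147)

1 1.4945 1->2
2 2.1058 2->0
final: 0 0.2832 -6.9147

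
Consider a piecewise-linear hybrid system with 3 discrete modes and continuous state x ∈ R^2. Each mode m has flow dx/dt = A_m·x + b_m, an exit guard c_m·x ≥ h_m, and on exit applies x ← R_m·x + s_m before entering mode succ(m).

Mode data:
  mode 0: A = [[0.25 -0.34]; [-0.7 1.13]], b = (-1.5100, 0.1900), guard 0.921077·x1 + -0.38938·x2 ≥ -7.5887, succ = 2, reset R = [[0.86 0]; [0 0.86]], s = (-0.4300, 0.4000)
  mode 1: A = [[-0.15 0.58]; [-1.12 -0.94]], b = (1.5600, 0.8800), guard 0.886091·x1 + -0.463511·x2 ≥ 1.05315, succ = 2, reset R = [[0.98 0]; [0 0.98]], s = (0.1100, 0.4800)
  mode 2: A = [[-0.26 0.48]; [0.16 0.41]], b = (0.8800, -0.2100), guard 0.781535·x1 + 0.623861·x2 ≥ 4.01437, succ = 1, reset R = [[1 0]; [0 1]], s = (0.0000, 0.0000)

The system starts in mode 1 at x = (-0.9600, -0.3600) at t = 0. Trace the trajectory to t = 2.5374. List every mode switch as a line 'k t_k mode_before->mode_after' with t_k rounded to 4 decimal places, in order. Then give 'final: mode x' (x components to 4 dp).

Mode 1: guard c·x = 1.0532 hit at Δt = 1.3390 (t = 1.3390), x⁻ = (1.3010, 0.2150) → reset → x⁺ = (1.3850, 0.6907), jump to mode 2
Mode 2: flow for 1.1984 to horizon, guard not reached → x = (2.3905, 1.2609)

1 1.3390 1->2
final: 2 2.3905 1.2609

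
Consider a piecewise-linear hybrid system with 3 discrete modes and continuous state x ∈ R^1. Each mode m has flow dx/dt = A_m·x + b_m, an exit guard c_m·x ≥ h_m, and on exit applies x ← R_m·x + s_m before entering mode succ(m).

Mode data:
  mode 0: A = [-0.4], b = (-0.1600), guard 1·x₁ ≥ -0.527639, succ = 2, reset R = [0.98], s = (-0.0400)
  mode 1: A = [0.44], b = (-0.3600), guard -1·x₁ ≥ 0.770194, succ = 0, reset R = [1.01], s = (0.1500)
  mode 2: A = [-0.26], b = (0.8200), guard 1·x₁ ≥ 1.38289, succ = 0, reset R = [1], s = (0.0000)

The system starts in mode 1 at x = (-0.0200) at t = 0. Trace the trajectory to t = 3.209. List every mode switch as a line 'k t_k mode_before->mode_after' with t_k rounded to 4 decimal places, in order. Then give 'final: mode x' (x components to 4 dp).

1 1.4528 1->0
2 2.9020 0->2
final: 2 -0.2724

Mode 1: guard c·x = 0.7702 hit at Δt = 1.4528 (t = 1.4528), x⁻ = (-0.7702) → reset → x⁺ = (-0.6279), jump to mode 0
Mode 0: guard c·x = -0.5276 hit at Δt = 1.4492 (t = 2.9020), x⁻ = (-0.5276) → reset → x⁺ = (-0.5571), jump to mode 2
Mode 2: flow for 0.3070 to horizon, guard not reached → x = (-0.2724)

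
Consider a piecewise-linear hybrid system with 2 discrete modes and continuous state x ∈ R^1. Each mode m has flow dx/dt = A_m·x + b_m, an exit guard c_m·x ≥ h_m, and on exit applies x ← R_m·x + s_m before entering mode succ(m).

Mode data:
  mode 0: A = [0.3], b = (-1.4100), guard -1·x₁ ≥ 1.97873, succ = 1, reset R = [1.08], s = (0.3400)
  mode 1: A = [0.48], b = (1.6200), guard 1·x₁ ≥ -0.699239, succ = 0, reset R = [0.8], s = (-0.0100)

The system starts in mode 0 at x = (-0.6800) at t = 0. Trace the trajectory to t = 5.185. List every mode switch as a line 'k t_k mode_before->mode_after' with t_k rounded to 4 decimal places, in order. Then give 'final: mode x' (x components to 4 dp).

1 0.7208 0->1
2 1.8210 1->0
3 2.6110 0->1
4 3.7112 1->0
5 4.5013 0->1
final: 1 -1.1841

Mode 0: guard c·x = 1.9787 hit at Δt = 0.7208 (t = 0.7208), x⁻ = (-1.9787) → reset → x⁺ = (-1.7970), jump to mode 1
Mode 1: guard c·x = -0.6992 hit at Δt = 1.1002 (t = 1.8210), x⁻ = (-0.6992) → reset → x⁺ = (-0.5694), jump to mode 0
Mode 0: guard c·x = 1.9787 hit at Δt = 0.7900 (t = 2.6110), x⁻ = (-1.9787) → reset → x⁺ = (-1.7970), jump to mode 1
Mode 1: guard c·x = -0.6992 hit at Δt = 1.1002 (t = 3.7112), x⁻ = (-0.6992) → reset → x⁺ = (-0.5694), jump to mode 0
Mode 0: guard c·x = 1.9787 hit at Δt = 0.7900 (t = 4.5013), x⁻ = (-1.9787) → reset → x⁺ = (-1.7970), jump to mode 1
Mode 1: flow for 0.6837 to horizon, guard not reached → x = (-1.1841)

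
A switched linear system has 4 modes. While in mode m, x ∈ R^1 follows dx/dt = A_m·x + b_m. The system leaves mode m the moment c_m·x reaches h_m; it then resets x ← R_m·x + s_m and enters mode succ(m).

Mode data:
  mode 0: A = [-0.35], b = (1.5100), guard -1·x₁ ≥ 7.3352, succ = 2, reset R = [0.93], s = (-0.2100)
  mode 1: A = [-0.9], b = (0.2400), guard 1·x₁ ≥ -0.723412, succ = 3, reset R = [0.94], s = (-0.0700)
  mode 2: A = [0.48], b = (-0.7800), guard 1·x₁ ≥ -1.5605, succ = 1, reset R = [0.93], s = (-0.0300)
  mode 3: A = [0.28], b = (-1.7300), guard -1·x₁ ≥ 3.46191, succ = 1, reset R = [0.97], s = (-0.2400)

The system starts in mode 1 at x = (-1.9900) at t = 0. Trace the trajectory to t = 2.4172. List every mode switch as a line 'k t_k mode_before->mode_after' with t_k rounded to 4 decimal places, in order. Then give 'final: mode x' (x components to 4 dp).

1 0.9154 1->3
2 2.0951 3->1
final: 1 -2.6255

Mode 1: guard c·x = -0.7234 hit at Δt = 0.9154 (t = 0.9154), x⁻ = (-0.7234) → reset → x⁺ = (-0.7500), jump to mode 3
Mode 3: guard c·x = 3.4619 hit at Δt = 1.1797 (t = 2.0951), x⁻ = (-3.4619) → reset → x⁺ = (-3.5981), jump to mode 1
Mode 1: flow for 0.3221 to horizon, guard not reached → x = (-2.6255)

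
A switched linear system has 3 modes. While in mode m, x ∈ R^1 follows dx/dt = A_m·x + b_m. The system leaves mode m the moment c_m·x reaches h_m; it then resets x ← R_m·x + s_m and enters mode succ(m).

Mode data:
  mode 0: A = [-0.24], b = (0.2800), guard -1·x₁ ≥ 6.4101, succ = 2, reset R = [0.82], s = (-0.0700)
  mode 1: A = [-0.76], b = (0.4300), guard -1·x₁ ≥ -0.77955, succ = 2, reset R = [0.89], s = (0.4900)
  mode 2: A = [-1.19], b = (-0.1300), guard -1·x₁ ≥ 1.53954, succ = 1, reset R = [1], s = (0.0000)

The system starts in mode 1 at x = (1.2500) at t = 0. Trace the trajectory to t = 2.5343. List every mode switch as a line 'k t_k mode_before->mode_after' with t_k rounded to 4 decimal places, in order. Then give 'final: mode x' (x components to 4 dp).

Mode 1: guard c·x = -0.7795 hit at Δt = 1.5308 (t = 1.5308), x⁻ = (0.7795) → reset → x⁺ = (1.1838), jump to mode 2
Mode 2: flow for 1.0035 to horizon, guard not reached → x = (0.2825)

1 1.5308 1->2
final: 2 0.2825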